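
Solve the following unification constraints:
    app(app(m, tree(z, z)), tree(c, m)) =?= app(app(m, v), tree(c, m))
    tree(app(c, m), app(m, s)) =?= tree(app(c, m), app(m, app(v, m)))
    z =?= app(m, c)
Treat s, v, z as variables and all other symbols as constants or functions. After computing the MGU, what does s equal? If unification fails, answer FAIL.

app(tree(app(m, c), app(m, c)), m)

Decompose app/2: app(m, tree(z, z)) =?= app(m, v),  tree(c, m) =?= tree(c, m).
Decompose app/2: m =?= m,  tree(z, z) =?= v.
Delete trivial equation m =?= m.
Bind v := tree(z, z); substituting into the one remaining equation that mentions v gives: tree(app(c, m), app(m, s)) =?= tree(app(c, m), app(m, app(tree(z, z), m))).
Delete trivial equation tree(c, m) =?= tree(c, m).
Decompose tree/2: app(c, m) =?= app(c, m),  app(m, s) =?= app(m, app(tree(z, z), m)).
Delete trivial equation app(c, m) =?= app(c, m).
Decompose app/2: m =?= m,  s =?= app(tree(z, z), m).
Delete trivial equation m =?= m.
Bind s := app(tree(z, z), m); no other remaining equation mentions s.
Bind z := app(m, c). Substituting into the earlier bindings gives v := tree(app(m, c), app(m, c)), s := app(tree(app(m, c), app(m, c)), m).
MGU = { v -> tree(app(m, c), app(m, c)), s -> app(tree(app(m, c), app(m, c)), m), z -> app(m, c) }, so s -> app(tree(app(m, c), app(m, c)), m).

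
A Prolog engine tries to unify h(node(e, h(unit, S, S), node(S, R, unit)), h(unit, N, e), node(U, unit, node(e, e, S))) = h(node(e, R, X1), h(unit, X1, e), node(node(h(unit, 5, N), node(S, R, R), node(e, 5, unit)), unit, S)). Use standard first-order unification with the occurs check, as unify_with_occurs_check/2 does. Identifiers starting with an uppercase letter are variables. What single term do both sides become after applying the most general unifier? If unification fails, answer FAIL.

Decompose h/3: node(e, h(unit, S, S), node(S, R, unit)) = node(e, R, X1),  h(unit, N, e) = h(unit, X1, e),  node(U, unit, node(e, e, S)) = node(node(h(unit, 5, N), node(S, R, R), node(e, 5, unit)), unit, S).
Decompose node/3: e = e,  h(unit, S, S) = R,  node(S, R, unit) = X1.
Delete trivial equation e = e.
Bind R := h(unit, S, S); substituting into the 2 remaining equations that mention R gives: node(S, h(unit, S, S), unit) = X1,  node(U, unit, node(e, e, S)) = node(node(h(unit, 5, N), node(S, h(unit, S, S), h(unit, S, S)), node(e, 5, unit)), unit, S).
Bind X1 := node(S, h(unit, S, S), unit); substituting into the one remaining equation that mentions X1 gives: h(unit, N, e) = h(unit, node(S, h(unit, S, S), unit), e).
Decompose h/3: unit = unit,  N = node(S, h(unit, S, S), unit),  e = e.
Delete trivial equation unit = unit.
Bind N := node(S, h(unit, S, S), unit); substituting into the one remaining equation that mentions N gives: node(U, unit, node(e, e, S)) = node(node(h(unit, 5, node(S, h(unit, S, S), unit)), node(S, h(unit, S, S), h(unit, S, S)), node(e, 5, unit)), unit, S).
Delete trivial equation e = e.
Decompose node/3: U = node(h(unit, 5, node(S, h(unit, S, S), unit)), node(S, h(unit, S, S), h(unit, S, S)), node(e, 5, unit)),  unit = unit,  node(e, e, S) = S.
Bind U := node(h(unit, 5, node(S, h(unit, S, S), unit)), node(S, h(unit, S, S), h(unit, S, S)), node(e, 5, unit)); no other remaining equation mentions U.
Delete trivial equation unit = unit.
Occurs check fails: S occurs in node(e, e, S); the equation S = node(e, e, S) has no finite solution.

FAIL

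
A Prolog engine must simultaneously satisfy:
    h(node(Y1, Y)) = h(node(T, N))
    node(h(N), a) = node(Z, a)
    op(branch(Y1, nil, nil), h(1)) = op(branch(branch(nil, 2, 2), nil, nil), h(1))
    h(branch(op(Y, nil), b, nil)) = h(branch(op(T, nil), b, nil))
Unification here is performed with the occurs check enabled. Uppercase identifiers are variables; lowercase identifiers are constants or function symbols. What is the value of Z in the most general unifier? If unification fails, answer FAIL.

h(branch(nil, 2, 2))

Decompose h/1: node(Y1, Y) = node(T, N).
Decompose node/2: Y1 = T,  Y = N.
Bind Y1 := T; substituting into the one remaining equation that mentions Y1 gives: op(branch(T, nil, nil), h(1)) = op(branch(branch(nil, 2, 2), nil, nil), h(1)).
Bind Y := N; substituting into the one remaining equation that mentions Y gives: h(branch(op(N, nil), b, nil)) = h(branch(op(T, nil), b, nil)).
Decompose node/2: h(N) = Z,  a = a.
Bind Z := h(N); no other remaining equation mentions Z.
Delete trivial equation a = a.
Decompose op/2: branch(T, nil, nil) = branch(branch(nil, 2, 2), nil, nil),  h(1) = h(1).
Decompose branch/3: T = branch(nil, 2, 2),  nil = nil,  nil = nil.
Bind T := branch(nil, 2, 2); substituting into the one remaining equation that mentions T gives: h(branch(op(N, nil), b, nil)) = h(branch(op(branch(nil, 2, 2), nil), b, nil)). Substituting into the earlier binding gives Y1 := branch(nil, 2, 2).
Delete trivial equation nil = nil.
Delete trivial equation nil = nil.
Delete trivial equation h(1) = h(1).
Decompose h/1: branch(op(N, nil), b, nil) = branch(op(branch(nil, 2, 2), nil), b, nil).
Decompose branch/3: op(N, nil) = op(branch(nil, 2, 2), nil),  b = b,  nil = nil.
Decompose op/2: N = branch(nil, 2, 2),  nil = nil.
Bind N := branch(nil, 2, 2); no other remaining equation mentions N. Substituting into the earlier bindings gives Y := branch(nil, 2, 2), Z := h(branch(nil, 2, 2)).
Delete trivial equation nil = nil.
Delete trivial equation b = b.
Delete trivial equation nil = nil.
MGU = { Y1 = branch(nil, 2, 2), Y = branch(nil, 2, 2), Z = h(branch(nil, 2, 2)), T = branch(nil, 2, 2), N = branch(nil, 2, 2) }, so Z = h(branch(nil, 2, 2)).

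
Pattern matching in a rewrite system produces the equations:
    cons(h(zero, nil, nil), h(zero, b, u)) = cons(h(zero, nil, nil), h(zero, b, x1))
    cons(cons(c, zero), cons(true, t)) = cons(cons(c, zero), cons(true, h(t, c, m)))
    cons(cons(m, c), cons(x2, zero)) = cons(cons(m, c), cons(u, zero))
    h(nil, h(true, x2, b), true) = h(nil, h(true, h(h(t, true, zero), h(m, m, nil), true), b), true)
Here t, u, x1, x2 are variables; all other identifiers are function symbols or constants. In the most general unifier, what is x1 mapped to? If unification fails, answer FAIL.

FAIL

Decompose cons/2: h(zero, nil, nil) = h(zero, nil, nil),  h(zero, b, u) = h(zero, b, x1).
Delete trivial equation h(zero, nil, nil) = h(zero, nil, nil).
Decompose h/3: zero = zero,  b = b,  u = x1.
Delete trivial equation zero = zero.
Delete trivial equation b = b.
Bind u := x1; substituting into the one remaining equation that mentions u gives: cons(cons(m, c), cons(x2, zero)) = cons(cons(m, c), cons(x1, zero)).
Decompose cons/2: cons(c, zero) = cons(c, zero),  cons(true, t) = cons(true, h(t, c, m)).
Delete trivial equation cons(c, zero) = cons(c, zero).
Decompose cons/2: true = true,  t = h(t, c, m).
Delete trivial equation true = true.
Occurs check fails: t occurs in h(t, c, m); the equation t = h(t, c, m) has no finite solution.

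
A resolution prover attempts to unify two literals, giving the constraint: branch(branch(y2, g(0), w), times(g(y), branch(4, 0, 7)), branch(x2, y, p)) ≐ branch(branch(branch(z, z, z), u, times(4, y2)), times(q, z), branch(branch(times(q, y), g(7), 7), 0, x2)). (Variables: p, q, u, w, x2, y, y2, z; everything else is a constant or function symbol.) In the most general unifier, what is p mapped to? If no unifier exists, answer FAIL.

Decompose branch/3: branch(y2, g(0), w) ≐ branch(branch(z, z, z), u, times(4, y2)),  times(g(y), branch(4, 0, 7)) ≐ times(q, z),  branch(x2, y, p) ≐ branch(branch(times(q, y), g(7), 7), 0, x2).
Decompose branch/3: y2 ≐ branch(z, z, z),  g(0) ≐ u,  w ≐ times(4, y2).
Bind y2 := branch(z, z, z); substituting into the one remaining equation that mentions y2 gives: w ≐ times(4, branch(z, z, z)).
Bind u := g(0); no other remaining equation mentions u.
Bind w := times(4, branch(z, z, z)); no other remaining equation mentions w.
Decompose times/2: g(y) ≐ q,  branch(4, 0, 7) ≐ z.
Bind q := g(y); substituting into the one remaining equation that mentions q gives: branch(x2, y, p) ≐ branch(branch(times(g(y), y), g(7), 7), 0, x2).
Bind z := branch(4, 0, 7); no other remaining equation mentions z. Substituting into the earlier bindings gives y2 := branch(branch(4, 0, 7), branch(4, 0, 7), branch(4, 0, 7)), w := times(4, branch(branch(4, 0, 7), branch(4, 0, 7), branch(4, 0, 7))).
Decompose branch/3: x2 ≐ branch(times(g(y), y), g(7), 7),  y ≐ 0,  p ≐ x2.
Bind x2 := branch(times(g(y), y), g(7), 7); substituting into the one remaining equation that mentions x2 gives: p ≐ branch(times(g(y), y), g(7), 7).
Bind y := 0; substituting into the remaining equation gives: p ≐ branch(times(g(0), 0), g(7), 7). Substituting into the earlier bindings gives q := g(0), x2 := branch(times(g(0), 0), g(7), 7).
Bind p := branch(times(g(0), 0), g(7), 7).
MGU = { y2 ↦ branch(branch(4, 0, 7), branch(4, 0, 7), branch(4, 0, 7)), u ↦ g(0), w ↦ times(4, branch(branch(4, 0, 7), branch(4, 0, 7), branch(4, 0, 7))), q ↦ g(0), z ↦ branch(4, 0, 7), x2 ↦ branch(times(g(0), 0), g(7), 7), y ↦ 0, p ↦ branch(times(g(0), 0), g(7), 7) }, so p ↦ branch(times(g(0), 0), g(7), 7).

branch(times(g(0), 0), g(7), 7)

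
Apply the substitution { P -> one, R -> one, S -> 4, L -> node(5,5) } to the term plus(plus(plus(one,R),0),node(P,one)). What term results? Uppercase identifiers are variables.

Replace each occurrence of P with one.
Replace each occurrence of R with one.
Result: plus(plus(plus(one,one),0),node(one,one)).

plus(plus(plus(one,one),0),node(one,one))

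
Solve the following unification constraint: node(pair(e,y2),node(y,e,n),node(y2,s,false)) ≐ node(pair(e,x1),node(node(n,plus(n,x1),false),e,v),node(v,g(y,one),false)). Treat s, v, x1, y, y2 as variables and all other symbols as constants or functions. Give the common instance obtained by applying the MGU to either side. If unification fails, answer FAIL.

node(pair(e,n),node(node(n,plus(n,n),false),e,n),node(n,g(node(n,plus(n,n),false),one),false))

Decompose node/3: pair(e,y2) ≐ pair(e,x1),  node(y,e,n) ≐ node(node(n,plus(n,x1),false),e,v),  node(y2,s,false) ≐ node(v,g(y,one),false).
Decompose pair/2: e ≐ e,  y2 ≐ x1.
Delete trivial equation e ≐ e.
Bind y2 := x1; substituting into the one remaining equation that mentions y2 gives: node(x1,s,false) ≐ node(v,g(y,one),false).
Decompose node/3: y ≐ node(n,plus(n,x1),false),  e ≐ e,  n ≐ v.
Bind y := node(n,plus(n,x1),false); substituting into the one remaining equation that mentions y gives: node(x1,s,false) ≐ node(v,g(node(n,plus(n,x1),false),one),false).
Delete trivial equation e ≐ e.
Bind v := n; substituting into the remaining equation gives: node(x1,s,false) ≐ node(n,g(node(n,plus(n,x1),false),one),false).
Decompose node/3: x1 ≐ n,  s ≐ g(node(n,plus(n,x1),false),one),  false ≐ false.
Bind x1 := n; substituting into the one remaining equation that mentions x1 gives: s ≐ g(node(n,plus(n,n),false),one). Substituting into the earlier bindings gives y2 := n, y := node(n,plus(n,n),false).
Bind s := g(node(n,plus(n,n),false),one); no other remaining equation mentions s.
Delete trivial equation false ≐ false.
Applying the MGU to either side gives node(pair(e,n),node(node(n,plus(n,n),false),e,n),node(n,g(node(n,plus(n,n),false),one),false)).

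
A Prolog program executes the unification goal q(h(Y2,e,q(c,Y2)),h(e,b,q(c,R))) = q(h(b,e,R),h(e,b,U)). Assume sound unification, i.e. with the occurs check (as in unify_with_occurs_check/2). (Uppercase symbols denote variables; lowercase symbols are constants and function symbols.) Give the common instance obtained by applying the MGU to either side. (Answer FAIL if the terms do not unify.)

Decompose q/2: h(Y2,e,q(c,Y2)) = h(b,e,R),  h(e,b,q(c,R)) = h(e,b,U).
Decompose h/3: Y2 = b,  e = e,  q(c,Y2) = R.
Bind Y2 := b; substituting into the one remaining equation that mentions Y2 gives: q(c,b) = R.
Delete trivial equation e = e.
Bind R := q(c,b); substituting into the remaining equation gives: h(e,b,q(c,q(c,b))) = h(e,b,U).
Decompose h/3: e = e,  b = b,  q(c,q(c,b)) = U.
Delete trivial equation e = e.
Delete trivial equation b = b.
Bind U := q(c,q(c,b)).
Applying the MGU to either side gives q(h(b,e,q(c,b)),h(e,b,q(c,q(c,b)))).

q(h(b,e,q(c,b)),h(e,b,q(c,q(c,b))))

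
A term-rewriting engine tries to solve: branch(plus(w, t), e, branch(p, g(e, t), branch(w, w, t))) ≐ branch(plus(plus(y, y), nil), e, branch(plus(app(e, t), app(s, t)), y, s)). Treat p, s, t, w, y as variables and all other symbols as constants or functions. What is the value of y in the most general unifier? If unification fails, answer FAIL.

g(e, nil)

Decompose branch/3: plus(w, t) ≐ plus(plus(y, y), nil),  e ≐ e,  branch(p, g(e, t), branch(w, w, t)) ≐ branch(plus(app(e, t), app(s, t)), y, s).
Decompose plus/2: w ≐ plus(y, y),  t ≐ nil.
Bind w := plus(y, y); substituting into the one remaining equation that mentions w gives: branch(p, g(e, t), branch(plus(y, y), plus(y, y), t)) ≐ branch(plus(app(e, t), app(s, t)), y, s).
Bind t := nil; substituting into the one remaining equation that mentions t gives: branch(p, g(e, nil), branch(plus(y, y), plus(y, y), nil)) ≐ branch(plus(app(e, nil), app(s, nil)), y, s).
Delete trivial equation e ≐ e.
Decompose branch/3: p ≐ plus(app(e, nil), app(s, nil)),  g(e, nil) ≐ y,  branch(plus(y, y), plus(y, y), nil) ≐ s.
Bind p := plus(app(e, nil), app(s, nil)); no other remaining equation mentions p.
Bind y := g(e, nil); substituting into the remaining equation gives: branch(plus(g(e, nil), g(e, nil)), plus(g(e, nil), g(e, nil)), nil) ≐ s. Substituting into the earlier binding gives w := plus(g(e, nil), g(e, nil)).
Bind s := branch(plus(g(e, nil), g(e, nil)), plus(g(e, nil), g(e, nil)), nil). Substituting into the earlier binding gives p := plus(app(e, nil), app(branch(plus(g(e, nil), g(e, nil)), plus(g(e, nil), g(e, nil)), nil), nil)).
MGU = { w := plus(g(e, nil), g(e, nil)), t := nil, p := plus(app(e, nil), app(branch(plus(g(e, nil), g(e, nil)), plus(g(e, nil), g(e, nil)), nil), nil)), y := g(e, nil), s := branch(plus(g(e, nil), g(e, nil)), plus(g(e, nil), g(e, nil)), nil) }, so y := g(e, nil).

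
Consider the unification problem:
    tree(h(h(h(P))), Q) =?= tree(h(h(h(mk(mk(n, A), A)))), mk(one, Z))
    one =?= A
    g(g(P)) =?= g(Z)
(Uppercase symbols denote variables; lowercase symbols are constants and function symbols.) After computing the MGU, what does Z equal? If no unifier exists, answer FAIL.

g(mk(mk(n, one), one))

Decompose tree/2: h(h(h(P))) =?= h(h(h(mk(mk(n, A), A)))),  Q =?= mk(one, Z).
Decompose h/1: h(h(P)) =?= h(h(mk(mk(n, A), A))).
Decompose h/1: h(P) =?= h(mk(mk(n, A), A)).
Decompose h/1: P =?= mk(mk(n, A), A).
Bind P := mk(mk(n, A), A); substituting into the one remaining equation that mentions P gives: g(g(mk(mk(n, A), A))) =?= g(Z).
Bind Q := mk(one, Z); no other remaining equation mentions Q.
Bind A := one; substituting into the remaining equation gives: g(g(mk(mk(n, one), one))) =?= g(Z). Substituting into the earlier binding gives P := mk(mk(n, one), one).
Decompose g/1: g(mk(mk(n, one), one)) =?= Z.
Bind Z := g(mk(mk(n, one), one)). Substituting into the earlier binding gives Q := mk(one, g(mk(mk(n, one), one))).
MGU = { P ↦ mk(mk(n, one), one), Q ↦ mk(one, g(mk(mk(n, one), one))), A ↦ one, Z ↦ g(mk(mk(n, one), one)) }, so Z ↦ g(mk(mk(n, one), one)).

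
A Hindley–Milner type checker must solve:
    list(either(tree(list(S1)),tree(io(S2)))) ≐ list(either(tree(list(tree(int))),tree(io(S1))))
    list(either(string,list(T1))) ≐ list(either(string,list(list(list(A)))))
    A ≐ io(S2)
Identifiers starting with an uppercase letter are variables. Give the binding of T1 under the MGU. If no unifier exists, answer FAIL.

list(list(io(tree(int))))

Decompose list/1: either(tree(list(S1)),tree(io(S2))) ≐ either(tree(list(tree(int))),tree(io(S1))).
Decompose either/2: tree(list(S1)) ≐ tree(list(tree(int))),  tree(io(S2)) ≐ tree(io(S1)).
Decompose tree/1: list(S1) ≐ list(tree(int)).
Decompose list/1: S1 ≐ tree(int).
Bind S1 := tree(int); substituting into the one remaining equation that mentions S1 gives: tree(io(S2)) ≐ tree(io(tree(int))).
Decompose tree/1: io(S2) ≐ io(tree(int)).
Decompose io/1: S2 ≐ tree(int).
Bind S2 := tree(int); substituting into the one remaining equation that mentions S2 gives: A ≐ io(tree(int)).
Decompose list/1: either(string,list(T1)) ≐ either(string,list(list(list(A)))).
Decompose either/2: string ≐ string,  list(T1) ≐ list(list(list(A))).
Delete trivial equation string ≐ string.
Decompose list/1: T1 ≐ list(list(A)).
Bind T1 := list(list(A)); no other remaining equation mentions T1.
Bind A := io(tree(int)). Substituting into the earlier binding gives T1 := list(list(io(tree(int)))).
MGU = { S1 := tree(int), S2 := tree(int), T1 := list(list(io(tree(int)))), A := io(tree(int)) }, so T1 := list(list(io(tree(int)))).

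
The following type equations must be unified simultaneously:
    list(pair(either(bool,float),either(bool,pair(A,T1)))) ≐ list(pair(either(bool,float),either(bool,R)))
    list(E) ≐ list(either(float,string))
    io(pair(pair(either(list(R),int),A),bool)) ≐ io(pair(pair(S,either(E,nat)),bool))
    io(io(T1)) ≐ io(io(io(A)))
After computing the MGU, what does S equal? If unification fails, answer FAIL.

Decompose list/1: pair(either(bool,float),either(bool,pair(A,T1))) ≐ pair(either(bool,float),either(bool,R)).
Decompose pair/2: either(bool,float) ≐ either(bool,float),  either(bool,pair(A,T1)) ≐ either(bool,R).
Delete trivial equation either(bool,float) ≐ either(bool,float).
Decompose either/2: bool ≐ bool,  pair(A,T1) ≐ R.
Delete trivial equation bool ≐ bool.
Bind R := pair(A,T1); substituting into the one remaining equation that mentions R gives: io(pair(pair(either(list(pair(A,T1)),int),A),bool)) ≐ io(pair(pair(S,either(E,nat)),bool)).
Decompose list/1: E ≐ either(float,string).
Bind E := either(float,string); substituting into the one remaining equation that mentions E gives: io(pair(pair(either(list(pair(A,T1)),int),A),bool)) ≐ io(pair(pair(S,either(either(float,string),nat)),bool)).
Decompose io/1: pair(pair(either(list(pair(A,T1)),int),A),bool) ≐ pair(pair(S,either(either(float,string),nat)),bool).
Decompose pair/2: pair(either(list(pair(A,T1)),int),A) ≐ pair(S,either(either(float,string),nat)),  bool ≐ bool.
Decompose pair/2: either(list(pair(A,T1)),int) ≐ S,  A ≐ either(either(float,string),nat).
Bind S := either(list(pair(A,T1)),int); no other remaining equation mentions S.
Bind A := either(either(float,string),nat); substituting into the one remaining equation that mentions A gives: io(io(T1)) ≐ io(io(io(either(either(float,string),nat)))). Substituting into the earlier bindings gives R := pair(either(either(float,string),nat),T1), S := either(list(pair(either(either(float,string),nat),T1)),int).
Delete trivial equation bool ≐ bool.
Decompose io/1: io(T1) ≐ io(io(either(either(float,string),nat))).
Decompose io/1: T1 ≐ io(either(either(float,string),nat)).
Bind T1 := io(either(either(float,string),nat)). Substituting into the earlier bindings gives R := pair(either(either(float,string),nat),io(either(either(float,string),nat))), S := either(list(pair(either(either(float,string),nat),io(either(either(float,string),nat)))),int).
MGU = { R ↦ pair(either(either(float,string),nat),io(either(either(float,string),nat))), E ↦ either(float,string), S ↦ either(list(pair(either(either(float,string),nat),io(either(either(float,string),nat)))),int), A ↦ either(either(float,string),nat), T1 ↦ io(either(either(float,string),nat)) }, so S ↦ either(list(pair(either(either(float,string),nat),io(either(either(float,string),nat)))),int).

either(list(pair(either(either(float,string),nat),io(either(either(float,string),nat)))),int)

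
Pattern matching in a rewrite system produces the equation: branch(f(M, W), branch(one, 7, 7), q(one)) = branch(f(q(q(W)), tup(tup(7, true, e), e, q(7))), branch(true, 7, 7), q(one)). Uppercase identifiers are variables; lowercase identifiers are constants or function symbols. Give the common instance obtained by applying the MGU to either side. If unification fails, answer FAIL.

FAIL

Decompose branch/3: f(M, W) = f(q(q(W)), tup(tup(7, true, e), e, q(7))),  branch(one, 7, 7) = branch(true, 7, 7),  q(one) = q(one).
Decompose f/2: M = q(q(W)),  W = tup(tup(7, true, e), e, q(7)).
Bind M := q(q(W)); no other remaining equation mentions M.
Bind W := tup(tup(7, true, e), e, q(7)); no other remaining equation mentions W. Substituting into the earlier binding gives M := q(q(tup(tup(7, true, e), e, q(7)))).
Decompose branch/3: one = true,  7 = 7,  7 = 7.
Clash: constants one and true differ; no unifier exists.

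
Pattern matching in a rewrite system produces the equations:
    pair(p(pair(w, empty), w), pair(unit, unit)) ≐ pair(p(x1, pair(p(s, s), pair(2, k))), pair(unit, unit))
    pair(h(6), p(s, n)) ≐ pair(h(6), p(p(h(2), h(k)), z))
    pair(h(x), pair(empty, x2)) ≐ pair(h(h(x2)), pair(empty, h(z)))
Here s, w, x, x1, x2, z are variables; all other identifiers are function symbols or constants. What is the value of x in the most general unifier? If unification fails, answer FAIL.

Decompose pair/2: p(pair(w, empty), w) ≐ p(x1, pair(p(s, s), pair(2, k))),  pair(unit, unit) ≐ pair(unit, unit).
Decompose p/2: pair(w, empty) ≐ x1,  w ≐ pair(p(s, s), pair(2, k)).
Bind x1 := pair(w, empty); no other remaining equation mentions x1.
Bind w := pair(p(s, s), pair(2, k)); no other remaining equation mentions w. Substituting into the earlier binding gives x1 := pair(pair(p(s, s), pair(2, k)), empty).
Delete trivial equation pair(unit, unit) ≐ pair(unit, unit).
Decompose pair/2: h(6) ≐ h(6),  p(s, n) ≐ p(p(h(2), h(k)), z).
Delete trivial equation h(6) ≐ h(6).
Decompose p/2: s ≐ p(h(2), h(k)),  n ≐ z.
Bind s := p(h(2), h(k)); no other remaining equation mentions s. Substituting into the earlier bindings gives x1 := pair(pair(p(p(h(2), h(k)), p(h(2), h(k))), pair(2, k)), empty), w := pair(p(p(h(2), h(k)), p(h(2), h(k))), pair(2, k)).
Bind z := n; substituting into the remaining equation gives: pair(h(x), pair(empty, x2)) ≐ pair(h(h(x2)), pair(empty, h(n))).
Decompose pair/2: h(x) ≐ h(h(x2)),  pair(empty, x2) ≐ pair(empty, h(n)).
Decompose h/1: x ≐ h(x2).
Bind x := h(x2); no other remaining equation mentions x.
Decompose pair/2: empty ≐ empty,  x2 ≐ h(n).
Delete trivial equation empty ≐ empty.
Bind x2 := h(n). Substituting into the earlier binding gives x := h(h(n)).
MGU = { x1 -> pair(pair(p(p(h(2), h(k)), p(h(2), h(k))), pair(2, k)), empty), w -> pair(p(p(h(2), h(k)), p(h(2), h(k))), pair(2, k)), s -> p(h(2), h(k)), z -> n, x -> h(h(n)), x2 -> h(n) }, so x -> h(h(n)).

h(h(n))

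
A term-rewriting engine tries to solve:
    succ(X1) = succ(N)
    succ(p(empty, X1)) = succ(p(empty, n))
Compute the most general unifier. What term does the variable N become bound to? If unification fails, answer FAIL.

Decompose succ/1: X1 = N.
Bind X1 := N; substituting into the remaining equation gives: succ(p(empty, N)) = succ(p(empty, n)).
Decompose succ/1: p(empty, N) = p(empty, n).
Decompose p/2: empty = empty,  N = n.
Delete trivial equation empty = empty.
Bind N := n. Substituting into the earlier binding gives X1 := n.
MGU = { X1 -> n, N -> n }, so N -> n.

n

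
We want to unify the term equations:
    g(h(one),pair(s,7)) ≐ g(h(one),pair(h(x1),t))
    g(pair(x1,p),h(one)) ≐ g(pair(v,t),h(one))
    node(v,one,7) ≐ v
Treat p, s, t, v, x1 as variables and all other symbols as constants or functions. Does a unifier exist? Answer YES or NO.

Decompose g/2: h(one) ≐ h(one),  pair(s,7) ≐ pair(h(x1),t).
Delete trivial equation h(one) ≐ h(one).
Decompose pair/2: s ≐ h(x1),  7 ≐ t.
Bind s := h(x1); no other remaining equation mentions s.
Bind t := 7; substituting into the one remaining equation that mentions t gives: g(pair(x1,p),h(one)) ≐ g(pair(v,7),h(one)).
Decompose g/2: pair(x1,p) ≐ pair(v,7),  h(one) ≐ h(one).
Decompose pair/2: x1 ≐ v,  p ≐ 7.
Bind x1 := v; no other remaining equation mentions x1. Substituting into the earlier binding gives s := h(v).
Bind p := 7; no other remaining equation mentions p.
Delete trivial equation h(one) ≐ h(one).
Occurs check fails: v occurs in node(v,one,7); the equation v ≐ node(v,one,7) has no finite solution.

NO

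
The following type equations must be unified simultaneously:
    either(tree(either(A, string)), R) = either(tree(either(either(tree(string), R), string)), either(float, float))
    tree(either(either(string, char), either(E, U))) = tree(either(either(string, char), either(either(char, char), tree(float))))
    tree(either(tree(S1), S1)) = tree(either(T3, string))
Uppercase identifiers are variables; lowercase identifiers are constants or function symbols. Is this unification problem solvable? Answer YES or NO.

Decompose either/2: tree(either(A, string)) = tree(either(either(tree(string), R), string)),  R = either(float, float).
Decompose tree/1: either(A, string) = either(either(tree(string), R), string).
Decompose either/2: A = either(tree(string), R),  string = string.
Bind A := either(tree(string), R); no other remaining equation mentions A.
Delete trivial equation string = string.
Bind R := either(float, float); no other remaining equation mentions R. Substituting into the earlier binding gives A := either(tree(string), either(float, float)).
Decompose tree/1: either(either(string, char), either(E, U)) = either(either(string, char), either(either(char, char), tree(float))).
Decompose either/2: either(string, char) = either(string, char),  either(E, U) = either(either(char, char), tree(float)).
Delete trivial equation either(string, char) = either(string, char).
Decompose either/2: E = either(char, char),  U = tree(float).
Bind E := either(char, char); no other remaining equation mentions E.
Bind U := tree(float); no other remaining equation mentions U.
Decompose tree/1: either(tree(S1), S1) = either(T3, string).
Decompose either/2: tree(S1) = T3,  S1 = string.
Bind T3 := tree(S1); no other remaining equation mentions T3.
Bind S1 := string. Substituting into the earlier binding gives T3 := tree(string).
No equations remain and no clash or occurs-check failure arose, so a unifier exists.

YES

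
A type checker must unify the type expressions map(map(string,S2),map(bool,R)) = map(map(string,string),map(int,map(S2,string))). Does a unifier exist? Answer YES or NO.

NO

Decompose map/2: map(string,S2) = map(string,string),  map(bool,R) = map(int,map(S2,string)).
Decompose map/2: string = string,  S2 = string.
Delete trivial equation string = string.
Bind S2 := string; substituting into the remaining equation gives: map(bool,R) = map(int,map(string,string)).
Decompose map/2: bool = int,  R = map(string,string).
Clash: constants bool and int differ; no unifier exists.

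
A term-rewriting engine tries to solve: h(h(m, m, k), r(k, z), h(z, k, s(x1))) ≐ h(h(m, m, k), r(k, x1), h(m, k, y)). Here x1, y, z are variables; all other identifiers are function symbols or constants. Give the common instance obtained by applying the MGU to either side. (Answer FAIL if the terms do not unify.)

h(h(m, m, k), r(k, m), h(m, k, s(m)))

Decompose h/3: h(m, m, k) ≐ h(m, m, k),  r(k, z) ≐ r(k, x1),  h(z, k, s(x1)) ≐ h(m, k, y).
Delete trivial equation h(m, m, k) ≐ h(m, m, k).
Decompose r/2: k ≐ k,  z ≐ x1.
Delete trivial equation k ≐ k.
Bind z := x1; substituting into the remaining equation gives: h(x1, k, s(x1)) ≐ h(m, k, y).
Decompose h/3: x1 ≐ m,  k ≐ k,  s(x1) ≐ y.
Bind x1 := m; substituting into the one remaining equation that mentions x1 gives: s(m) ≐ y. Substituting into the earlier binding gives z := m.
Delete trivial equation k ≐ k.
Bind y := s(m).
Applying the MGU to either side gives h(h(m, m, k), r(k, m), h(m, k, s(m))).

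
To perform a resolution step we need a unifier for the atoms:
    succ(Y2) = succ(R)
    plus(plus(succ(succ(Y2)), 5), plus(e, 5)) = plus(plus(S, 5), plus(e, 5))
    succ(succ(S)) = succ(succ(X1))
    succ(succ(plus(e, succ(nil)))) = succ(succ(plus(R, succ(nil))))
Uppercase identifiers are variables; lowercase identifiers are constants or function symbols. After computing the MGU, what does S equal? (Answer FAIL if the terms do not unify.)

succ(succ(e))

Decompose succ/1: Y2 = R.
Bind Y2 := R; substituting into the one remaining equation that mentions Y2 gives: plus(plus(succ(succ(R)), 5), plus(e, 5)) = plus(plus(S, 5), plus(e, 5)).
Decompose plus/2: plus(succ(succ(R)), 5) = plus(S, 5),  plus(e, 5) = plus(e, 5).
Decompose plus/2: succ(succ(R)) = S,  5 = 5.
Bind S := succ(succ(R)); substituting into the one remaining equation that mentions S gives: succ(succ(succ(succ(R)))) = succ(succ(X1)).
Delete trivial equation 5 = 5.
Delete trivial equation plus(e, 5) = plus(e, 5).
Decompose succ/1: succ(succ(succ(R))) = succ(X1).
Decompose succ/1: succ(succ(R)) = X1.
Bind X1 := succ(succ(R)); no other remaining equation mentions X1.
Decompose succ/1: succ(plus(e, succ(nil))) = succ(plus(R, succ(nil))).
Decompose succ/1: plus(e, succ(nil)) = plus(R, succ(nil)).
Decompose plus/2: e = R,  succ(nil) = succ(nil).
Bind R := e; no other remaining equation mentions R. Substituting into the earlier bindings gives Y2 := e, S := succ(succ(e)), X1 := succ(succ(e)).
Delete trivial equation succ(nil) = succ(nil).
MGU = { Y2 -> e, S -> succ(succ(e)), X1 -> succ(succ(e)), R -> e }, so S -> succ(succ(e)).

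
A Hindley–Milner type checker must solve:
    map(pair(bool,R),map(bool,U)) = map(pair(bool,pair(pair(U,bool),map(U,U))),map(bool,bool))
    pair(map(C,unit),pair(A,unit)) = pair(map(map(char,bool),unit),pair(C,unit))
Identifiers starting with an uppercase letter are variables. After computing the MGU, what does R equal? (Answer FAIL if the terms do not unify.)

Decompose map/2: pair(bool,R) = pair(bool,pair(pair(U,bool),map(U,U))),  map(bool,U) = map(bool,bool).
Decompose pair/2: bool = bool,  R = pair(pair(U,bool),map(U,U)).
Delete trivial equation bool = bool.
Bind R := pair(pair(U,bool),map(U,U)); no other remaining equation mentions R.
Decompose map/2: bool = bool,  U = bool.
Delete trivial equation bool = bool.
Bind U := bool; no other remaining equation mentions U. Substituting into the earlier binding gives R := pair(pair(bool,bool),map(bool,bool)).
Decompose pair/2: map(C,unit) = map(map(char,bool),unit),  pair(A,unit) = pair(C,unit).
Decompose map/2: C = map(char,bool),  unit = unit.
Bind C := map(char,bool); substituting into the one remaining equation that mentions C gives: pair(A,unit) = pair(map(char,bool),unit).
Delete trivial equation unit = unit.
Decompose pair/2: A = map(char,bool),  unit = unit.
Bind A := map(char,bool); no other remaining equation mentions A.
Delete trivial equation unit = unit.
MGU = { R -> pair(pair(bool,bool),map(bool,bool)), U -> bool, C -> map(char,bool), A -> map(char,bool) }, so R -> pair(pair(bool,bool),map(bool,bool)).

pair(pair(bool,bool),map(bool,bool))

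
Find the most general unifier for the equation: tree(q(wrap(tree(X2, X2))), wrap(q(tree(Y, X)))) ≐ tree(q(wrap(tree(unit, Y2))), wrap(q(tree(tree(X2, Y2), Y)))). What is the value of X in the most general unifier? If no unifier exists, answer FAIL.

Decompose tree/2: q(wrap(tree(X2, X2))) ≐ q(wrap(tree(unit, Y2))),  wrap(q(tree(Y, X))) ≐ wrap(q(tree(tree(X2, Y2), Y))).
Decompose q/1: wrap(tree(X2, X2)) ≐ wrap(tree(unit, Y2)).
Decompose wrap/1: tree(X2, X2) ≐ tree(unit, Y2).
Decompose tree/2: X2 ≐ unit,  X2 ≐ Y2.
Bind X2 := unit; substituting into the remaining equations gives: unit ≐ Y2,  wrap(q(tree(Y, X))) ≐ wrap(q(tree(tree(unit, Y2), Y))).
Bind Y2 := unit; substituting into the remaining equation gives: wrap(q(tree(Y, X))) ≐ wrap(q(tree(tree(unit, unit), Y))).
Decompose wrap/1: q(tree(Y, X)) ≐ q(tree(tree(unit, unit), Y)).
Decompose q/1: tree(Y, X) ≐ tree(tree(unit, unit), Y).
Decompose tree/2: Y ≐ tree(unit, unit),  X ≐ Y.
Bind Y := tree(unit, unit); substituting into the remaining equation gives: X ≐ tree(unit, unit).
Bind X := tree(unit, unit).
MGU = { X2 := unit, Y2 := unit, Y := tree(unit, unit), X := tree(unit, unit) }, so X := tree(unit, unit).

tree(unit, unit)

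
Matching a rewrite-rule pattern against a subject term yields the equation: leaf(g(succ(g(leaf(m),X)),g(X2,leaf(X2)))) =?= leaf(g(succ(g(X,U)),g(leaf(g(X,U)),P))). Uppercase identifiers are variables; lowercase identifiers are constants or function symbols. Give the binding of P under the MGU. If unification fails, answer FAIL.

leaf(leaf(g(leaf(m),leaf(m))))

Decompose leaf/1: g(succ(g(leaf(m),X)),g(X2,leaf(X2))) =?= g(succ(g(X,U)),g(leaf(g(X,U)),P)).
Decompose g/2: succ(g(leaf(m),X)) =?= succ(g(X,U)),  g(X2,leaf(X2)) =?= g(leaf(g(X,U)),P).
Decompose succ/1: g(leaf(m),X) =?= g(X,U).
Decompose g/2: leaf(m) =?= X,  X =?= U.
Bind X := leaf(m); substituting into the remaining equations gives: leaf(m) =?= U,  g(X2,leaf(X2)) =?= g(leaf(g(leaf(m),U)),P).
Bind U := leaf(m); substituting into the remaining equation gives: g(X2,leaf(X2)) =?= g(leaf(g(leaf(m),leaf(m))),P).
Decompose g/2: X2 =?= leaf(g(leaf(m),leaf(m))),  leaf(X2) =?= P.
Bind X2 := leaf(g(leaf(m),leaf(m))); substituting into the remaining equation gives: leaf(leaf(g(leaf(m),leaf(m)))) =?= P.
Bind P := leaf(leaf(g(leaf(m),leaf(m)))).
MGU = { X ↦ leaf(m), U ↦ leaf(m), X2 ↦ leaf(g(leaf(m),leaf(m))), P ↦ leaf(leaf(g(leaf(m),leaf(m)))) }, so P ↦ leaf(leaf(g(leaf(m),leaf(m)))).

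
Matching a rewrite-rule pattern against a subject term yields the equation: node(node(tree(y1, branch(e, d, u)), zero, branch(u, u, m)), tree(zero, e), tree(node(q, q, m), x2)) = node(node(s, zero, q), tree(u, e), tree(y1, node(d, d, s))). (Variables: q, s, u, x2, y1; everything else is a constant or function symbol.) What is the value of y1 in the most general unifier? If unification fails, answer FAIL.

node(branch(zero, zero, m), branch(zero, zero, m), m)

Decompose node/3: node(tree(y1, branch(e, d, u)), zero, branch(u, u, m)) = node(s, zero, q),  tree(zero, e) = tree(u, e),  tree(node(q, q, m), x2) = tree(y1, node(d, d, s)).
Decompose node/3: tree(y1, branch(e, d, u)) = s,  zero = zero,  branch(u, u, m) = q.
Bind s := tree(y1, branch(e, d, u)); substituting into the one remaining equation that mentions s gives: tree(node(q, q, m), x2) = tree(y1, node(d, d, tree(y1, branch(e, d, u)))).
Delete trivial equation zero = zero.
Bind q := branch(u, u, m); substituting into the one remaining equation that mentions q gives: tree(node(branch(u, u, m), branch(u, u, m), m), x2) = tree(y1, node(d, d, tree(y1, branch(e, d, u)))).
Decompose tree/2: zero = u,  e = e.
Bind u := zero; substituting into the one remaining equation that mentions u gives: tree(node(branch(zero, zero, m), branch(zero, zero, m), m), x2) = tree(y1, node(d, d, tree(y1, branch(e, d, zero)))). Substituting into the earlier bindings gives s := tree(y1, branch(e, d, zero)), q := branch(zero, zero, m).
Delete trivial equation e = e.
Decompose tree/2: node(branch(zero, zero, m), branch(zero, zero, m), m) = y1,  x2 = node(d, d, tree(y1, branch(e, d, zero))).
Bind y1 := node(branch(zero, zero, m), branch(zero, zero, m), m); substituting into the remaining equation gives: x2 = node(d, d, tree(node(branch(zero, zero, m), branch(zero, zero, m), m), branch(e, d, zero))). Substituting into the earlier binding gives s := tree(node(branch(zero, zero, m), branch(zero, zero, m), m), branch(e, d, zero)).
Bind x2 := node(d, d, tree(node(branch(zero, zero, m), branch(zero, zero, m), m), branch(e, d, zero))).
MGU = { s -> tree(node(branch(zero, zero, m), branch(zero, zero, m), m), branch(e, d, zero)), q -> branch(zero, zero, m), u -> zero, y1 -> node(branch(zero, zero, m), branch(zero, zero, m), m), x2 -> node(d, d, tree(node(branch(zero, zero, m), branch(zero, zero, m), m), branch(e, d, zero))) }, so y1 -> node(branch(zero, zero, m), branch(zero, zero, m), m).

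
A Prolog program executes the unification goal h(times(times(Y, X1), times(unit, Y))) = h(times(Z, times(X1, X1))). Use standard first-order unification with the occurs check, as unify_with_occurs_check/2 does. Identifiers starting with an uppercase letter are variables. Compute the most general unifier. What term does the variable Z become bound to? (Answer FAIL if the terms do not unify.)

times(unit, unit)

Decompose h/1: times(times(Y, X1), times(unit, Y)) = times(Z, times(X1, X1)).
Decompose times/2: times(Y, X1) = Z,  times(unit, Y) = times(X1, X1).
Bind Z := times(Y, X1); no other remaining equation mentions Z.
Decompose times/2: unit = X1,  Y = X1.
Bind X1 := unit; substituting into the remaining equation gives: Y = unit. Substituting into the earlier binding gives Z := times(Y, unit).
Bind Y := unit. Substituting into the earlier binding gives Z := times(unit, unit).
MGU = { Z -> times(unit, unit), X1 -> unit, Y -> unit }, so Z -> times(unit, unit).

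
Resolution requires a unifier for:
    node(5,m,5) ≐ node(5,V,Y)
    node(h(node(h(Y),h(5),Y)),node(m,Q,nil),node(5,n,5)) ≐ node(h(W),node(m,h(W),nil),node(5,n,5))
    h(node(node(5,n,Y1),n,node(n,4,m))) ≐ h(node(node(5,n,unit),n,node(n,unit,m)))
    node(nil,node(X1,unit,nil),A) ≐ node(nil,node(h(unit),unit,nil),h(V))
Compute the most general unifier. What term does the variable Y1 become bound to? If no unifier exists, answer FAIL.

FAIL

Decompose node/3: 5 ≐ 5,  m ≐ V,  5 ≐ Y.
Delete trivial equation 5 ≐ 5.
Bind V := m; substituting into the one remaining equation that mentions V gives: node(nil,node(X1,unit,nil),A) ≐ node(nil,node(h(unit),unit,nil),h(m)).
Bind Y := 5; substituting into the one remaining equation that mentions Y gives: node(h(node(h(5),h(5),5)),node(m,Q,nil),node(5,n,5)) ≐ node(h(W),node(m,h(W),nil),node(5,n,5)).
Decompose node/3: h(node(h(5),h(5),5)) ≐ h(W),  node(m,Q,nil) ≐ node(m,h(W),nil),  node(5,n,5) ≐ node(5,n,5).
Decompose h/1: node(h(5),h(5),5) ≐ W.
Bind W := node(h(5),h(5),5); substituting into the one remaining equation that mentions W gives: node(m,Q,nil) ≐ node(m,h(node(h(5),h(5),5)),nil).
Decompose node/3: m ≐ m,  Q ≐ h(node(h(5),h(5),5)),  nil ≐ nil.
Delete trivial equation m ≐ m.
Bind Q := h(node(h(5),h(5),5)); no other remaining equation mentions Q.
Delete trivial equation nil ≐ nil.
Delete trivial equation node(5,n,5) ≐ node(5,n,5).
Decompose h/1: node(node(5,n,Y1),n,node(n,4,m)) ≐ node(node(5,n,unit),n,node(n,unit,m)).
Decompose node/3: node(5,n,Y1) ≐ node(5,n,unit),  n ≐ n,  node(n,4,m) ≐ node(n,unit,m).
Decompose node/3: 5 ≐ 5,  n ≐ n,  Y1 ≐ unit.
Delete trivial equation 5 ≐ 5.
Delete trivial equation n ≐ n.
Bind Y1 := unit; no other remaining equation mentions Y1.
Delete trivial equation n ≐ n.
Decompose node/3: n ≐ n,  4 ≐ unit,  m ≐ m.
Delete trivial equation n ≐ n.
Clash: constants 4 and unit differ; no unifier exists.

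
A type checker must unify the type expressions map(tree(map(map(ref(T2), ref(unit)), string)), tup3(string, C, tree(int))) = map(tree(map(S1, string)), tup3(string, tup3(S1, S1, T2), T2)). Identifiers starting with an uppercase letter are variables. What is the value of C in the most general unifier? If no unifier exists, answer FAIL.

tup3(map(ref(tree(int)), ref(unit)), map(ref(tree(int)), ref(unit)), tree(int))

Decompose map/2: tree(map(map(ref(T2), ref(unit)), string)) = tree(map(S1, string)),  tup3(string, C, tree(int)) = tup3(string, tup3(S1, S1, T2), T2).
Decompose tree/1: map(map(ref(T2), ref(unit)), string) = map(S1, string).
Decompose map/2: map(ref(T2), ref(unit)) = S1,  string = string.
Bind S1 := map(ref(T2), ref(unit)); substituting into the one remaining equation that mentions S1 gives: tup3(string, C, tree(int)) = tup3(string, tup3(map(ref(T2), ref(unit)), map(ref(T2), ref(unit)), T2), T2).
Delete trivial equation string = string.
Decompose tup3/3: string = string,  C = tup3(map(ref(T2), ref(unit)), map(ref(T2), ref(unit)), T2),  tree(int) = T2.
Delete trivial equation string = string.
Bind C := tup3(map(ref(T2), ref(unit)), map(ref(T2), ref(unit)), T2); no other remaining equation mentions C.
Bind T2 := tree(int). Substituting into the earlier bindings gives S1 := map(ref(tree(int)), ref(unit)), C := tup3(map(ref(tree(int)), ref(unit)), map(ref(tree(int)), ref(unit)), tree(int)).
MGU = { S1 ↦ map(ref(tree(int)), ref(unit)), C ↦ tup3(map(ref(tree(int)), ref(unit)), map(ref(tree(int)), ref(unit)), tree(int)), T2 ↦ tree(int) }, so C ↦ tup3(map(ref(tree(int)), ref(unit)), map(ref(tree(int)), ref(unit)), tree(int)).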